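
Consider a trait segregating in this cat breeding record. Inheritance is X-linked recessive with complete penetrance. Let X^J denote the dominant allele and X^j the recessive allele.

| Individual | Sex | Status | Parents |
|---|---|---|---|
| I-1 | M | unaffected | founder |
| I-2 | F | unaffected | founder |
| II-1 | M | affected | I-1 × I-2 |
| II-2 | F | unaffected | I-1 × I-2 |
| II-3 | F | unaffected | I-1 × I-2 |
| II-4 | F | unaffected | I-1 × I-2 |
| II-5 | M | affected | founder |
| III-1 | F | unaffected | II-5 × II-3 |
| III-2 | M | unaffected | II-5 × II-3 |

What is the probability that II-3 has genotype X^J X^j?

1/5

I-1 is unaffected, so I-1 is X^J Y.
I-2 is unaffected so carries J and passed j to II-1 (X^j Y), so I-2 is X^J X^j.
Their cross gives offspring ratios 1/2 X^J X^J : 1/2 X^J X^j. Conditioning on II-3 being unaffected, P(X^J X^j) = 1/2 / 1 = 1/2 before taking II-3's own offspring into account.
II-5 is affected, so II-5 is X^j Y.
Now use II-3's offspring. Probability of each recorded status — unaffected daughter III-1: 1/2 if II-3 is X^J X^j, 1 if X^J X^J; unaffected son III-2: 1/2 if II-3 is X^J X^j, 1 if X^J X^J.
Bayes: P(X^J X^j) = 1/2·1/4 / (1/2·1/4 + 1/2·1) = 1/5.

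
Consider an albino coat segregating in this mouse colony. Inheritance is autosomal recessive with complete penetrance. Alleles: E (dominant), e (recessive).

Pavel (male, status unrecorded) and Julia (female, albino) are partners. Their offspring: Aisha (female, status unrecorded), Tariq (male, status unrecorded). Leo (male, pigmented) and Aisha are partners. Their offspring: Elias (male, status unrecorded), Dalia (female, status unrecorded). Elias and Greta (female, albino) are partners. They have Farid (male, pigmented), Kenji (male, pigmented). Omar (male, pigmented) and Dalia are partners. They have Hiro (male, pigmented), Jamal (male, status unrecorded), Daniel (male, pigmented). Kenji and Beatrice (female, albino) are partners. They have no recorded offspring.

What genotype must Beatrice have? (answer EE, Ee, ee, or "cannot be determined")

Beatrice is albino, so Beatrice is ee.

ee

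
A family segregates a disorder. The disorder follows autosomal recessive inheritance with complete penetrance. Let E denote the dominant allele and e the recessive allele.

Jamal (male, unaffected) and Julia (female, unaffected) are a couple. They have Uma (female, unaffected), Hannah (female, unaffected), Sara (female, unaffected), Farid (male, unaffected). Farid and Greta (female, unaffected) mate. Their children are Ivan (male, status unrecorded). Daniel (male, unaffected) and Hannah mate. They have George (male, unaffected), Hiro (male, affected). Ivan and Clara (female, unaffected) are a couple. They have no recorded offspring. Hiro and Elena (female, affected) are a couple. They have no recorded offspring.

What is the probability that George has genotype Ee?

2/3

Daniel is unaffected so carries E and passed e to Hiro (ee), so Daniel is Ee.
Hannah is unaffected so carries E and passed e to Hiro (ee), so Hannah is Ee.
Their cross gives offspring ratios 1/4 EE : 1/2 Ee : 1/4 ee. Conditioning on George being unaffected, P(Ee) = 1/2 / 3/4 = 2/3.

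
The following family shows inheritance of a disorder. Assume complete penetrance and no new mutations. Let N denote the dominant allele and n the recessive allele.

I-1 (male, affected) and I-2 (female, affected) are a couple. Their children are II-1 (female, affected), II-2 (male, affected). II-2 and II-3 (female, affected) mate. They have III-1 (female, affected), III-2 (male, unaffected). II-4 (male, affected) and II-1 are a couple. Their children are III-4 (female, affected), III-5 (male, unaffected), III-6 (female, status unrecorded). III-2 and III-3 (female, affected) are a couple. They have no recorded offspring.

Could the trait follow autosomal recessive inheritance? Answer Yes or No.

Under autosomal recessive, III-2 (unaffected, male) cannot arise from II-2 (affected) × II-3 (affected).

No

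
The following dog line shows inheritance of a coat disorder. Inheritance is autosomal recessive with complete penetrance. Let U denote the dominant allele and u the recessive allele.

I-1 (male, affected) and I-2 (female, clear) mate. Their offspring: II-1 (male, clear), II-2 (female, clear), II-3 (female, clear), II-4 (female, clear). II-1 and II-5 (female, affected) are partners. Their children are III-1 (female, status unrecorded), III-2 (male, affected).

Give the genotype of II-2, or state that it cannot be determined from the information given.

From phenotype alone, II-2 is UU or Uu.
II-2 is clear so carries U and received u from I-1 (uu), so II-2 is Uu.

Uu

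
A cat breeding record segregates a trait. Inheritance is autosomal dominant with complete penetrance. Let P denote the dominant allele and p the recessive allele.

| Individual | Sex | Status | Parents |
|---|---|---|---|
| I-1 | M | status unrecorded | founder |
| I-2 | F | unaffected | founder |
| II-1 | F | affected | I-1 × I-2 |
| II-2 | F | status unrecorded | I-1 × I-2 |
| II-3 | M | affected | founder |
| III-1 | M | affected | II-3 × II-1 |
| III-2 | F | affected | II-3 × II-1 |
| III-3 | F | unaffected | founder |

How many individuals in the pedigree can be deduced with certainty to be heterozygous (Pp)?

1

Obligate heterozygotes: II-1 is affected so carries P and received p from I-2 (pp), so II-1 is Pp.
Every other individual is either homozygous by phenotype or has at least one consistent homozygous assignment, so the count is 1.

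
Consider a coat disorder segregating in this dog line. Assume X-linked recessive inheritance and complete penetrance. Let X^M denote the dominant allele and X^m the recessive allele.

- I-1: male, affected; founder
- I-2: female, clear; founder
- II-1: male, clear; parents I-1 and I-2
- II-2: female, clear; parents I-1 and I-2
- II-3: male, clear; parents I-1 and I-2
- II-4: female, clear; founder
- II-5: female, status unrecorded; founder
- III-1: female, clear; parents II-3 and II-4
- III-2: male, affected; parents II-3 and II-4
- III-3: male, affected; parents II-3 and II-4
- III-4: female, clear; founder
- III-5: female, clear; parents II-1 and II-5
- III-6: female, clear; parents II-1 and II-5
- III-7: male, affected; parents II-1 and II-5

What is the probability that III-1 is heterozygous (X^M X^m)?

1/2

II-3 is clear, so II-3 is X^M Y.
II-4 is clear so carries M and passed m to III-2 (X^m Y), so II-4 is X^M X^m.
Their cross gives offspring ratios 1/2 X^M X^M : 1/2 X^M X^m. Conditioning on III-1 being clear, P(X^M X^m) = 1/2 / 1 = 1/2.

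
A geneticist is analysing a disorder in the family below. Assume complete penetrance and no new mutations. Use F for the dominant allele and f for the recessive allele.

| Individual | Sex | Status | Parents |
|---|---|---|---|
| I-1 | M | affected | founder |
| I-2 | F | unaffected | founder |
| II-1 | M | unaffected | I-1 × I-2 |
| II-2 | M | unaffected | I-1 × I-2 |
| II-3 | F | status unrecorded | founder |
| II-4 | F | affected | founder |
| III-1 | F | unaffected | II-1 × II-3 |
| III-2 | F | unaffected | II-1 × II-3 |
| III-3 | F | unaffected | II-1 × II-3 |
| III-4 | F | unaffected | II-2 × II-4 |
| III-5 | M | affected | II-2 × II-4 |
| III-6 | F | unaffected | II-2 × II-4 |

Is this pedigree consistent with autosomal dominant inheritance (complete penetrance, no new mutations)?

A consistent assignment under autosomal dominant exists: I-1 Ff, I-2 ff, II-1 ff, II-2 ff, II-3 Ff, II-4 Ff, III-1 ff, III-2 ff, III-3 ff, III-4 ff, III-5 Ff, III-6 ff.
In this assignment every recorded phenotype matches its genotype and every non-founder's genotype is obtainable from its parents' genotypes, so the pedigree is consistent.

Yes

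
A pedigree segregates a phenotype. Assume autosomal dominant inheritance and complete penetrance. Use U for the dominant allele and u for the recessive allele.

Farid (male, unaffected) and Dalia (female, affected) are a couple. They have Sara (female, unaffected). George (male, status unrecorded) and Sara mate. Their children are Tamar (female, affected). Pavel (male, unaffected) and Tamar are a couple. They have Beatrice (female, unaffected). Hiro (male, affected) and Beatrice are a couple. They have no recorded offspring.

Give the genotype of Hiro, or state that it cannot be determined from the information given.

Hiro's phenotype allows UU or Uu, and no parent or child forces a single allele at both positions; consistent genotype assignments exist with Hiro as UU or Uu.

cannot be determined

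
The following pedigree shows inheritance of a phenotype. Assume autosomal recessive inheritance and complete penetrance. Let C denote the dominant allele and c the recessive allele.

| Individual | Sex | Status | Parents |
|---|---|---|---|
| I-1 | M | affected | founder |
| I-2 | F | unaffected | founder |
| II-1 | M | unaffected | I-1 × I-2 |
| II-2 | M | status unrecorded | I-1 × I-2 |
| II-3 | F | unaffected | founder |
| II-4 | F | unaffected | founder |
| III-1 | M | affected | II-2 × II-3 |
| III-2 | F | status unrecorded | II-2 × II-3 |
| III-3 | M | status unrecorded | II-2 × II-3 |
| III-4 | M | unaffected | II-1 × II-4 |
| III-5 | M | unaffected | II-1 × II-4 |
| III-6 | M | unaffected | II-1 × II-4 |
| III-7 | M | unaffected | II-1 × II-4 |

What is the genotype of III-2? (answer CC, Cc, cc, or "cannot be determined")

cannot be determined

III-2's phenotype is unrecorded, and no parent or child forces a single allele at both positions; consistent genotype assignments exist with III-2 as CC or Cc or cc.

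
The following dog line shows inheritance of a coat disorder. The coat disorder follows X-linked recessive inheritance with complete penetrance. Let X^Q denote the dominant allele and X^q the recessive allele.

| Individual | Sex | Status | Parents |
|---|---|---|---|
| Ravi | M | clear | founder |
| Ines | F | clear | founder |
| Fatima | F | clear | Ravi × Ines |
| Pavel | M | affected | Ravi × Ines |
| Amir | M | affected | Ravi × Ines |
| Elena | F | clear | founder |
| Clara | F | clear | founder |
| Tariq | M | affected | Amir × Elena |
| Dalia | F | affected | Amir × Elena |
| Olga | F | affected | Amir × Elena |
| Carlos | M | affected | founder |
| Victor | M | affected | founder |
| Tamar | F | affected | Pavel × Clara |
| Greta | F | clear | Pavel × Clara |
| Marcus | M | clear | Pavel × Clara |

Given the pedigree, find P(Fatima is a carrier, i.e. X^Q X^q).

1/2

Ravi is clear, so Ravi is X^Q Y.
Ines is clear so carries Q and passed q to Pavel (X^q Y), so Ines is X^Q X^q.
Their cross gives offspring ratios 1/2 X^Q X^Q : 1/2 X^Q X^q. Conditioning on Fatima being clear, P(X^Q X^q) = 1/2 / 1 = 1/2.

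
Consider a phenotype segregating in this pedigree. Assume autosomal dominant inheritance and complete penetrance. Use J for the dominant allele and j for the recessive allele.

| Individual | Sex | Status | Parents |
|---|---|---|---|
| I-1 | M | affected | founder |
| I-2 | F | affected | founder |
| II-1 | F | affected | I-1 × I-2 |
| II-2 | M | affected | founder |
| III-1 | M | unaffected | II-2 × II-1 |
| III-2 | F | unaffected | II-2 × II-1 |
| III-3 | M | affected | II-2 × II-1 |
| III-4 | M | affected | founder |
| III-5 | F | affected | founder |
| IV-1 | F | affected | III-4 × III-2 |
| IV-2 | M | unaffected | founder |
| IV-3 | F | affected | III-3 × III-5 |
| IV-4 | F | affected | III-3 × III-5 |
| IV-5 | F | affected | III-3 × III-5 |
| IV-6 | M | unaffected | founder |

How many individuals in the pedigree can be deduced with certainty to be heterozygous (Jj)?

3

Obligate heterozygotes: II-1 is affected so carries J and passed j to III-1 (jj), so II-1 is Jj; II-2 is affected so carries J and passed j to III-1 (jj), so II-2 is Jj; IV-1 is affected so carries J and received j from III-2 (jj), so IV-1 is Jj.
Every other individual is either homozygous by phenotype or has at least one consistent homozygous assignment, so the count is 3.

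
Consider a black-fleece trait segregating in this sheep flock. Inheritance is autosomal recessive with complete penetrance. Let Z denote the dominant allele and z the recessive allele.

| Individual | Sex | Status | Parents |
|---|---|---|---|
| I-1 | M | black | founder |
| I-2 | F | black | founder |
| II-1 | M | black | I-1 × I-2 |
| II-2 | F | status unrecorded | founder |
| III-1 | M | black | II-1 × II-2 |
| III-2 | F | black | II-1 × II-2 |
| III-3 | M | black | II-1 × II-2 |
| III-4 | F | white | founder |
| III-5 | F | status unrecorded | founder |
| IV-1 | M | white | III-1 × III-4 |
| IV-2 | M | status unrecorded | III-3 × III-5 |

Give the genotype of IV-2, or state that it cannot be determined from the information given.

IV-2's phenotype is unrecorded, and no parent or child forces a single allele at both positions; consistent genotype assignments exist with IV-2 as Zz or zz.

cannot be determined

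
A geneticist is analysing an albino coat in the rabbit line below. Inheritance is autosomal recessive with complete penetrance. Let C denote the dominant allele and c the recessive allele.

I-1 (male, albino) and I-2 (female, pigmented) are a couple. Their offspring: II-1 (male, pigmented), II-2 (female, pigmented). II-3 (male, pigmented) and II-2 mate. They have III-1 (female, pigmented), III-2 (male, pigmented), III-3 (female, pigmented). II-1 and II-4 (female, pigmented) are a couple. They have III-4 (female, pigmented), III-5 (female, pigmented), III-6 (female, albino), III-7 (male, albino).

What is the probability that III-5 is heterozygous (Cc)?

2/3

II-1 is pigmented so carries C and received c from I-1 (cc), so II-1 is Cc.
II-4 is pigmented so carries C and passed c to III-6 (cc), so II-4 is Cc.
Their cross gives offspring ratios 1/4 CC : 1/2 Cc : 1/4 cc. Conditioning on III-5 being pigmented, P(Cc) = 1/2 / 3/4 = 2/3.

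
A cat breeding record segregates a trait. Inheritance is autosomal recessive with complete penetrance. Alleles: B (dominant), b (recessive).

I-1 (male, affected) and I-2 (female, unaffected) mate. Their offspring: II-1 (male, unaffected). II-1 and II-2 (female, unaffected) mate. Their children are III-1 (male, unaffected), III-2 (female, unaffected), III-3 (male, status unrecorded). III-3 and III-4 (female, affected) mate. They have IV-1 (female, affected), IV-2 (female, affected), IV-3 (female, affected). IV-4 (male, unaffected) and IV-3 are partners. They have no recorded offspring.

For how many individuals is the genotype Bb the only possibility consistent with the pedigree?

Obligate heterozygotes: II-1 is unaffected so carries B and received b from I-1 (bb), so II-1 is Bb.
Every other individual is either homozygous by phenotype or has at least one consistent homozygous assignment, so the count is 1.

1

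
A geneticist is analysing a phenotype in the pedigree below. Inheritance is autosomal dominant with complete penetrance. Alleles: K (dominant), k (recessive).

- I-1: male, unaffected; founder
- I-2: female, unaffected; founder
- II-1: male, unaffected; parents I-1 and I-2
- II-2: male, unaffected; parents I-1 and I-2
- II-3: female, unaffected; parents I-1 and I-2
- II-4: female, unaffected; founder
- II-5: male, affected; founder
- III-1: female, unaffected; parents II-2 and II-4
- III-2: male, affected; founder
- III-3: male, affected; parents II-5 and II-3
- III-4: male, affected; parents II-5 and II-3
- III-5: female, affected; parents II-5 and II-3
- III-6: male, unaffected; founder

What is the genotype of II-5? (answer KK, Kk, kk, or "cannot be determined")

cannot be determined

II-5's phenotype allows KK or Kk, and no parent or child forces a single allele at both positions; consistent genotype assignments exist with II-5 as KK or Kk.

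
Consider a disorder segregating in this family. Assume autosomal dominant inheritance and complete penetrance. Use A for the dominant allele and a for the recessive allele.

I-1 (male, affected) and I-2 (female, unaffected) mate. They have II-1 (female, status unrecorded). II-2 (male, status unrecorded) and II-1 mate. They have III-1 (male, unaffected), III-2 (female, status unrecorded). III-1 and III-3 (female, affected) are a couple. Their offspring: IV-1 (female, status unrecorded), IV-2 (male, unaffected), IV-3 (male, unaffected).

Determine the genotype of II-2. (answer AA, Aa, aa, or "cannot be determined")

cannot be determined

II-2's phenotype is unrecorded, and no parent or child forces a single allele at both positions; consistent genotype assignments exist with II-2 as Aa or aa.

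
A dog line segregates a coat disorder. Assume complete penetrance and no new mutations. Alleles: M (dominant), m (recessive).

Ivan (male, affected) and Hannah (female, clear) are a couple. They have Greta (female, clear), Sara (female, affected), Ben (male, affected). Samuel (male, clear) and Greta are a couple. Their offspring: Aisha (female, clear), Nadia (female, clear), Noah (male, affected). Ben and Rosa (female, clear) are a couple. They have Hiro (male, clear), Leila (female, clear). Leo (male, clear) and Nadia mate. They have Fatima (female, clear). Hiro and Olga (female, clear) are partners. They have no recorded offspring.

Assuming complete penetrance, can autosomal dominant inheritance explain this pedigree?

No

Under autosomal dominant, Noah (affected, male) cannot arise from Samuel (clear) × Greta (clear).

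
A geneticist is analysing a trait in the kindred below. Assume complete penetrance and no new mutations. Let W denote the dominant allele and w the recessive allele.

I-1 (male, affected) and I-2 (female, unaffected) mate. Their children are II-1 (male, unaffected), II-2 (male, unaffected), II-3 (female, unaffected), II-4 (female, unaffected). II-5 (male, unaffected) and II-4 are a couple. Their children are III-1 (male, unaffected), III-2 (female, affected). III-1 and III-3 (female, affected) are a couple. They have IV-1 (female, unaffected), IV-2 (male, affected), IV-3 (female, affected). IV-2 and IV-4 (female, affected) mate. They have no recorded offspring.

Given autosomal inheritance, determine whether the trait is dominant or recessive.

recessive

II-5 and II-4 are both unaffected yet have an affected child III-2. Under dominance, an affected child requires at least one affected parent, so the trait cannot be dominant.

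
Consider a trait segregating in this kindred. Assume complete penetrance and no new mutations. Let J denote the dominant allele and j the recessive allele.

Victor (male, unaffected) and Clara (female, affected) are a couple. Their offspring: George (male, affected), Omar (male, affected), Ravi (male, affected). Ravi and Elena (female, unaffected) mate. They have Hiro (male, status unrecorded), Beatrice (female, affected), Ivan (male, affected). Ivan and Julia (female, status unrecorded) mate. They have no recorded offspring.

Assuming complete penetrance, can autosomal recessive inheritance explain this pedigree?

Yes

A consistent assignment under autosomal recessive exists: Victor Jj, Clara jj, George jj, Omar jj, Ravi jj, Elena Jj, Hiro Jj, Beatrice jj, Ivan jj, Julia JJ.
In this assignment every recorded phenotype matches its genotype and every non-founder's genotype is obtainable from its parents' genotypes, so the pedigree is consistent.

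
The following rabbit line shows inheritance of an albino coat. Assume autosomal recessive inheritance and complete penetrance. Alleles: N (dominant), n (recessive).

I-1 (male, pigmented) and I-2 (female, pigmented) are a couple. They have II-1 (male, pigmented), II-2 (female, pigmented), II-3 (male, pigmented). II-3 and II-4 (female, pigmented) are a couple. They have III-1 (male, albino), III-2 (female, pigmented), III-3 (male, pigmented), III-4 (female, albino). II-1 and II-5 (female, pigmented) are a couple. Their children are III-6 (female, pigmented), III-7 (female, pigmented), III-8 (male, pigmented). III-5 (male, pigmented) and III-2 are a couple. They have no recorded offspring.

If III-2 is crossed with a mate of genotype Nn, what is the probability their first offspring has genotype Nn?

1/2

II-3 is pigmented so carries N and passed n to III-1 (nn), so II-3 is Nn.
II-4 is pigmented so carries N and passed n to III-1 (nn), so II-4 is Nn.
III-2 is a pigmented offspring of II-3 (Nn) × II-4 (Nn), whose cross gives 1/4 NN : 1/2 Nn : 1/4 nn; conditioning on being pigmented, III-2 is NN with probability 1/3, Nn with probability 2/3.
Summing over parental genotype combinations, P(offspring has genotype Nn) = 1/3·1/2 + 2/3·1/2 = 1/2.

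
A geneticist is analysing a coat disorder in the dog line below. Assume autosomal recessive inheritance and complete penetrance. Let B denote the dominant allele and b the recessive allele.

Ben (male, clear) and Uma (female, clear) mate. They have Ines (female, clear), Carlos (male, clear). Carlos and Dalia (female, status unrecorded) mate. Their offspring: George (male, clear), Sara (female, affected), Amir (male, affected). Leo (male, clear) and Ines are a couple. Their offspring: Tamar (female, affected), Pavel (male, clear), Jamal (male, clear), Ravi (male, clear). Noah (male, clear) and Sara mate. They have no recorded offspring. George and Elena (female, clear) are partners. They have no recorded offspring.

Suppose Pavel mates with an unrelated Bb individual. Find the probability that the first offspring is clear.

5/6

Leo is clear so carries B and passed b to Tamar (bb), so Leo is Bb.
Ines is clear so carries B and passed b to Tamar (bb), so Ines is Bb.
Pavel is a clear offspring of Leo (Bb) × Ines (Bb), whose cross gives 1/4 BB : 1/2 Bb : 1/4 bb; conditioning on being clear, Pavel is BB with probability 1/3, Bb with probability 2/3.
Summing over parental genotype combinations, P(offspring is clear) = 1/3·1 + 2/3·3/4 = 5/6.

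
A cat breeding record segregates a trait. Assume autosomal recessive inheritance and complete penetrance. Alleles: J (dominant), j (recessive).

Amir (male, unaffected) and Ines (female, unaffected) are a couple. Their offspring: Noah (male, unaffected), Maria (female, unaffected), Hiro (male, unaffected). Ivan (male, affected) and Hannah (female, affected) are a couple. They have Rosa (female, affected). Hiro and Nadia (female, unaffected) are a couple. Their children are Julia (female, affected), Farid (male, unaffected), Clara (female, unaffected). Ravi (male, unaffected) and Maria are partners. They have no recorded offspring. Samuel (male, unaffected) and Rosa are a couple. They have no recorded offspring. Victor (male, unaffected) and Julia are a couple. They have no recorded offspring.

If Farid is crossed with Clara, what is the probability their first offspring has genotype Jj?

Hiro is unaffected so carries J and passed j to Julia (jj), so Hiro is Jj.
Nadia is unaffected so carries J and passed j to Julia (jj), so Nadia is Jj.
Farid is an unaffected offspring of Hiro (Jj) × Nadia (Jj), whose cross gives 1/4 JJ : 1/2 Jj : 1/4 jj; conditioning on being unaffected, Farid is JJ with probability 1/3, Jj with probability 2/3.
Clara is an unaffected offspring of Hiro (Jj) × Nadia (Jj), whose cross gives 1/4 JJ : 1/2 Jj : 1/4 jj; conditioning on being unaffected, Clara is JJ with probability 1/3, Jj with probability 2/3.
Summing over parental genotype combinations, P(offspring has genotype Jj) = 2/9·1/2 + 2/9·1/2 + 4/9·1/2 = 4/9.

4/9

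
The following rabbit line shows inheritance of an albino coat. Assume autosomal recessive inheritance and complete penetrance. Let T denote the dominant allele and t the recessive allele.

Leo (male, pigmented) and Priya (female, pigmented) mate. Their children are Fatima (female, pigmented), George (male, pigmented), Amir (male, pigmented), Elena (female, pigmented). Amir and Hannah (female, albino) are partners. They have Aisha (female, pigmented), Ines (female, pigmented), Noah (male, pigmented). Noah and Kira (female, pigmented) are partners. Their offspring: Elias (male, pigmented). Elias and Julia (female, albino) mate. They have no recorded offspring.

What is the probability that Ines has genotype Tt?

1

Ines is pigmented so carries T and received t from Hannah (tt), so Ines is Tt, giving P(Tt) = 1.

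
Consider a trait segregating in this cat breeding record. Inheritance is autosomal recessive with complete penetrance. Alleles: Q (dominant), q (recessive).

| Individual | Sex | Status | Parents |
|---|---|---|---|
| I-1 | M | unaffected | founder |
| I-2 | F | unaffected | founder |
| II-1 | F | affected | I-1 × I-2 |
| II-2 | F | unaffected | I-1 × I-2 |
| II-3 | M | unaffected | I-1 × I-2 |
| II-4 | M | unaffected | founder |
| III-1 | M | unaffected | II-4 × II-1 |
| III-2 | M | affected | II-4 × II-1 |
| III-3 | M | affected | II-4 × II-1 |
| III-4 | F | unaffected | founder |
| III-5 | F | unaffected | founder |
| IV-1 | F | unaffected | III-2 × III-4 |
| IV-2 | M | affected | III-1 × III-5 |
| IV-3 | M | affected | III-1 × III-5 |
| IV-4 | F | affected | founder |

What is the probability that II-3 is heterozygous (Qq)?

I-1 is unaffected so carries Q and passed q to II-1 (qq), so I-1 is Qq.
I-2 is unaffected so carries Q and passed q to II-1 (qq), so I-2 is Qq.
Their cross gives offspring ratios 1/4 QQ : 1/2 Qq : 1/4 qq. Conditioning on II-3 being unaffected, P(Qq) = 1/2 / 3/4 = 2/3.

2/3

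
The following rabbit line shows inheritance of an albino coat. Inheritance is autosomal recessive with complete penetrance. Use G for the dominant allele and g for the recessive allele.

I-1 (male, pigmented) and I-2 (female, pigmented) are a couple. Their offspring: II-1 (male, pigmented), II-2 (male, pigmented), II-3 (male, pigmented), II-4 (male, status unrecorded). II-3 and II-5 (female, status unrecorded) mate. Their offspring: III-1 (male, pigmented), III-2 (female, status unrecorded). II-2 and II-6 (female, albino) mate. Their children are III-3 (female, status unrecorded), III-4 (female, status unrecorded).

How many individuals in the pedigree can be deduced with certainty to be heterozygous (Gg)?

0

No individual's genotype is forced to Gg by the pedigree, so the count is 0.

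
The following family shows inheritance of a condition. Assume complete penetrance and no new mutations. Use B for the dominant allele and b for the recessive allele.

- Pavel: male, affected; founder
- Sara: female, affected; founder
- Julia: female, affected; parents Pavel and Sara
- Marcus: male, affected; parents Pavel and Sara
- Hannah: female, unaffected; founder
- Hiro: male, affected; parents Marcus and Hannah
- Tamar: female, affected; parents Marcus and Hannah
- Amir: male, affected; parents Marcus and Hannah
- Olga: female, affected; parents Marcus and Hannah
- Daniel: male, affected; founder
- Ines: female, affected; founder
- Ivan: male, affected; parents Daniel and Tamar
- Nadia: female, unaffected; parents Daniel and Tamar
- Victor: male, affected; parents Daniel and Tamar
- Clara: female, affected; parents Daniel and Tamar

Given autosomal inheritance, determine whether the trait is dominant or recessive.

Daniel and Tamar are both affected yet have an unaffected child Nadia. Under a recessive model two affected parents are homozygous and every child would be affected, so the trait cannot be recessive.

dominant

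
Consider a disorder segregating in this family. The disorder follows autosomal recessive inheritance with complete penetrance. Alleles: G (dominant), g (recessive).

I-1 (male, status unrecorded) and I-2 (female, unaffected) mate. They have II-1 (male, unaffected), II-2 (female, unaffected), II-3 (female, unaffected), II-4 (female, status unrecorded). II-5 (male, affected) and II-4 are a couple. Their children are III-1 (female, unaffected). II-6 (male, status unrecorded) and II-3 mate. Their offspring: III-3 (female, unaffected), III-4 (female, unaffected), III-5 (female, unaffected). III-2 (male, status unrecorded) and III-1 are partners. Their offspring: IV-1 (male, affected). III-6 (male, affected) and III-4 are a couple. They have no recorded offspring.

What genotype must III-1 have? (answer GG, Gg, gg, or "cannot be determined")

From phenotype alone, III-1 is GG or Gg.
III-1 is unaffected so carries G and received g from II-5 (gg), so III-1 is Gg.

Gg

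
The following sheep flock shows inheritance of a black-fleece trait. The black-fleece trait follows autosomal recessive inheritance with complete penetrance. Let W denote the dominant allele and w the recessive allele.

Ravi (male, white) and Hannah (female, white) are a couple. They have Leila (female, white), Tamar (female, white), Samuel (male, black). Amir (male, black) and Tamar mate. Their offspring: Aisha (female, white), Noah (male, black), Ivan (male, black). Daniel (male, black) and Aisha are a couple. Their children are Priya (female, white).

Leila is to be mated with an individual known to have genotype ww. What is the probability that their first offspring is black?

1/3

Ravi is white so carries W and passed w to Samuel (ww), so Ravi is Ww.
Hannah is white so carries W and passed w to Samuel (ww), so Hannah is Ww.
Leila is a white offspring of Ravi (Ww) × Hannah (Ww), whose cross gives 1/4 WW : 1/2 Ww : 1/4 ww; conditioning on being white, Leila is WW with probability 1/3, Ww with probability 2/3.
Summing over parental genotype combinations, P(offspring is black) = 2/3·1/2 = 1/3.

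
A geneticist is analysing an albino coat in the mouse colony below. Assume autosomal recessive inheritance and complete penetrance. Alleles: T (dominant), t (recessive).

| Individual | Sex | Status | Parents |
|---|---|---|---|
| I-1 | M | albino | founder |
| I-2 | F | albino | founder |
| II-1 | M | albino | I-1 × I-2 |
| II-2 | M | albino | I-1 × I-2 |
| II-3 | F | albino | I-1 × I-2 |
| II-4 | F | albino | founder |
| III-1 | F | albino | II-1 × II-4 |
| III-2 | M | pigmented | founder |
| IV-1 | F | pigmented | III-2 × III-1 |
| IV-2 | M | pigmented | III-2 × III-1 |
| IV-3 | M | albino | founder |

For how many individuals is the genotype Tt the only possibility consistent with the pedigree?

Obligate heterozygotes: IV-1 is pigmented so carries T and received t from III-1 (tt), so IV-1 is Tt; IV-2 is pigmented so carries T and received t from III-1 (tt), so IV-2 is Tt.
Every other individual is either homozygous by phenotype or has at least one consistent homozygous assignment, so the count is 2.

2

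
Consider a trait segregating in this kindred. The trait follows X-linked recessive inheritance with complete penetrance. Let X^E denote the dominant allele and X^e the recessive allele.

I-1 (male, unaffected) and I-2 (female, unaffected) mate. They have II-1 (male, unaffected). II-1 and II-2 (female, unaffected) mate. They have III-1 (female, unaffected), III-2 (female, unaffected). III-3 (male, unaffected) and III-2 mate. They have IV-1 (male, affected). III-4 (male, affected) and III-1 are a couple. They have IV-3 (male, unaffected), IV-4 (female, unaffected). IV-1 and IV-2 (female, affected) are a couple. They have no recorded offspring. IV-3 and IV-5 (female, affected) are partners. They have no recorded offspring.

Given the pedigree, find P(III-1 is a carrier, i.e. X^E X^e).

II-1 is unaffected, so II-1 is X^E Y.
II-2 is unaffected so carries E and passed e to III-2 (X^E X^e, whose E came from II-1), so II-2 is X^E X^e.
Their cross gives offspring ratios 1/2 X^E X^E : 1/2 X^E X^e. Conditioning on III-1 being unaffected, P(X^E X^e) = 1/2 / 1 = 1/2 before taking III-1's own offspring into account.
III-4 is affected, so III-4 is X^e Y.
Now use III-1's offspring. Probability of each recorded status — unaffected son IV-3: 1/2 if III-1 is X^E X^e, 1 if X^E X^E; unaffected daughter IV-4: 1/2 if III-1 is X^E X^e, 1 if X^E X^E.
Bayes: P(X^E X^e) = 1/2·1/4 / (1/2·1/4 + 1/2·1) = 1/5.

1/5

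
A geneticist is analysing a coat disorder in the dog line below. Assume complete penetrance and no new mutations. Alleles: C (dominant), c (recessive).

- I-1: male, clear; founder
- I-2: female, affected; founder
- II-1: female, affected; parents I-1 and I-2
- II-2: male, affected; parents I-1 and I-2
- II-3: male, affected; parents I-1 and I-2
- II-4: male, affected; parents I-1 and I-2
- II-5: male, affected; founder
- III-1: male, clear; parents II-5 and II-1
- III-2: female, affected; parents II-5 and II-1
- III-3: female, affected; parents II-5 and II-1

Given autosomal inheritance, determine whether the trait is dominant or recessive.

II-5 and II-1 are both affected yet have a clear child III-1. Under a recessive model two affected parents are homozygous and every child would be affected, so the trait cannot be recessive.

dominant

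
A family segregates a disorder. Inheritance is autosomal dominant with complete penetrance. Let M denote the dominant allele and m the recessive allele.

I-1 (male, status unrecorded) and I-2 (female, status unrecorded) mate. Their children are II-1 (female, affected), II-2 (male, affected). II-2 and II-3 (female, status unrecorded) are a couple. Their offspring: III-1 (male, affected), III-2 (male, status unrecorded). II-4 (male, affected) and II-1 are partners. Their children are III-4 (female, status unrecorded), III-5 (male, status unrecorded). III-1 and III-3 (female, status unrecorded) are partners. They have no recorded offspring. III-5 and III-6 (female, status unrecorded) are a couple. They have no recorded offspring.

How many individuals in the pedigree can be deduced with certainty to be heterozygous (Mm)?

0

No individual's genotype is forced to Mm by the pedigree, so the count is 0.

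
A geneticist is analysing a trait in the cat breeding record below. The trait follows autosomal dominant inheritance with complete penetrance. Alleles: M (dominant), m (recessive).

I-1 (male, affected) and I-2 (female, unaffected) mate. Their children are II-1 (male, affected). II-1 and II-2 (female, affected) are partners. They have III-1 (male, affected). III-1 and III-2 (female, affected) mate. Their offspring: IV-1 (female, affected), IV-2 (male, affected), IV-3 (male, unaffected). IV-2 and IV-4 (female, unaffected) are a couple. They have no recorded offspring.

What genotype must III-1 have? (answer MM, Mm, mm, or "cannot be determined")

From phenotype alone, III-1 is MM or Mm.
III-1 is affected so carries M and passed m to IV-3 (mm), so III-1 is Mm.

Mm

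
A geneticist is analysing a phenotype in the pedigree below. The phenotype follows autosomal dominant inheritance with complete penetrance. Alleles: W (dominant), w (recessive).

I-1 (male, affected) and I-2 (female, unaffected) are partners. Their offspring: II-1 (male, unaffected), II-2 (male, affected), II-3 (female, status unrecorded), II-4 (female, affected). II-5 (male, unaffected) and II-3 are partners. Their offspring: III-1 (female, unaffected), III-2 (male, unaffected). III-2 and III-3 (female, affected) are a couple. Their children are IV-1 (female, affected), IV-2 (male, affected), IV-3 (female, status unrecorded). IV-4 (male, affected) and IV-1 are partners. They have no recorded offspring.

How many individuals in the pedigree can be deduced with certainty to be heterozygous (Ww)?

5

Obligate heterozygotes: I-1 is affected so carries W and passed w to II-1 (ww), so I-1 is Ww; II-2 is affected so carries W and received w from I-2 (ww), so II-2 is Ww; II-4 is affected so carries W and received w from I-2 (ww), so II-4 is Ww; IV-1 is affected so carries W and received w from III-2 (ww), so IV-1 is Ww; IV-2 is affected so carries W and received w from III-2 (ww), so IV-2 is Ww.
Every other individual is either homozygous by phenotype or has at least one consistent homozygous assignment, so the count is 5.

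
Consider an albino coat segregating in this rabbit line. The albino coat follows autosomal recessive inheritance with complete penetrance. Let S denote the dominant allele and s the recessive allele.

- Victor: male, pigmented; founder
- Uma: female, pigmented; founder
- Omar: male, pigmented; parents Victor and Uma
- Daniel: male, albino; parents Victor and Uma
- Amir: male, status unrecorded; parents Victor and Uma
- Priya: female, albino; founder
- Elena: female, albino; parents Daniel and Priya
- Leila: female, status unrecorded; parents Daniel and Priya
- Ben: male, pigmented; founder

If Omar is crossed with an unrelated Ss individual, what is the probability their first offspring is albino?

Victor is pigmented so carries S and passed s to Daniel (ss), so Victor is Ss.
Uma is pigmented so carries S and passed s to Daniel (ss), so Uma is Ss.
Omar is a pigmented offspring of Victor (Ss) × Uma (Ss), whose cross gives 1/4 SS : 1/2 Ss : 1/4 ss; conditioning on being pigmented, Omar is SS with probability 1/3, Ss with probability 2/3.
Summing over parental genotype combinations, P(offspring is albino) = 2/3·1/4 = 1/6.

1/6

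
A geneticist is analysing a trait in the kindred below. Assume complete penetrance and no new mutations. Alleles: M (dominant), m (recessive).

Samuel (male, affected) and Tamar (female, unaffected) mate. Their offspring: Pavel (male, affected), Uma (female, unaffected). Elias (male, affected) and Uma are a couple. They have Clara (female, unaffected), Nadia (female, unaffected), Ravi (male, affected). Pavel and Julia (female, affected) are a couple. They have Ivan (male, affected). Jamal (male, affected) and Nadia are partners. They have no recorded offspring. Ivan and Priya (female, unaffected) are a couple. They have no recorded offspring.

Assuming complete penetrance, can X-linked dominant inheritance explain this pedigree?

No

Under X-linked dominant, Pavel (affected, male) cannot arise from Samuel (affected) × Tamar (unaffected).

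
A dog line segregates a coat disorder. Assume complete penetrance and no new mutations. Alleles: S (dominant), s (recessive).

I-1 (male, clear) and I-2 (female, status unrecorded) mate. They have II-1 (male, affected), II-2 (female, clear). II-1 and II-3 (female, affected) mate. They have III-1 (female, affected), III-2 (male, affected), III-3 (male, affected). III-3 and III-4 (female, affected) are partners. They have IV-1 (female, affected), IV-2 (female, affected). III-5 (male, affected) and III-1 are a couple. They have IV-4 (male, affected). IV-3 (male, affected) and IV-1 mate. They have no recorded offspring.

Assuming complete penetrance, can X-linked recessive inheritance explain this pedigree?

A consistent assignment under X-linked recessive exists: I-1 X^S Y, I-2 X^S X^s, II-1 X^s Y, II-2 X^S X^S, II-3 X^s X^s, III-1 X^s X^s, III-2 X^s Y, III-3 X^s Y, III-4 X^s X^s, III-5 X^s Y, IV-1 X^s X^s, IV-2 X^s X^s, IV-3 X^s Y, IV-4 X^s Y.
In this assignment every recorded phenotype matches its genotype and every non-founder's genotype is obtainable from its parents' genotypes, so the pedigree is consistent.

Yes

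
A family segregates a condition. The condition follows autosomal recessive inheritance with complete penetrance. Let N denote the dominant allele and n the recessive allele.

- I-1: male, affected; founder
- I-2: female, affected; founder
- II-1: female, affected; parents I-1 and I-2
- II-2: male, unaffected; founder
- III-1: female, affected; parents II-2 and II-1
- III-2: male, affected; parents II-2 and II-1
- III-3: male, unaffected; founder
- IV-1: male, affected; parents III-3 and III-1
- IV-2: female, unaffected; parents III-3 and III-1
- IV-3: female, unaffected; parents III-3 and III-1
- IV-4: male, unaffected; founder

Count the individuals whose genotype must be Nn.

Obligate heterozygotes: II-2 is unaffected so carries N and passed n to III-1 (nn), so II-2 is Nn; III-3 is unaffected so carries N and passed n to IV-1 (nn), so III-3 is Nn; IV-2 is unaffected so carries N and received n from III-1 (nn), so IV-2 is Nn; IV-3 is unaffected so carries N and received n from III-1 (nn), so IV-3 is Nn.
Every other individual is either homozygous by phenotype or has at least one consistent homozygous assignment, so the count is 4.

4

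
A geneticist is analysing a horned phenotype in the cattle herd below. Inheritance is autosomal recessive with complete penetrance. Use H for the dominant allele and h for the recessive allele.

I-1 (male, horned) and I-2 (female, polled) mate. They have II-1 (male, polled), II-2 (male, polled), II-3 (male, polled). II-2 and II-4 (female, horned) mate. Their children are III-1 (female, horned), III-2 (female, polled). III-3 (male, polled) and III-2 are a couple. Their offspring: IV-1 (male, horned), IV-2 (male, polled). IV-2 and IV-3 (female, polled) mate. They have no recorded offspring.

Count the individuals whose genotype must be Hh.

Obligate heterozygotes: II-1 is polled so carries H and received h from I-1 (hh), so II-1 is Hh; II-2 is polled so carries H and received h from I-1 (hh), so II-2 is Hh; II-3 is polled so carries H and received h from I-1 (hh), so II-3 is Hh; III-2 is polled so carries H and received h from II-4 (hh), so III-2 is Hh; III-3 is polled so carries H and passed h to IV-1 (hh), so III-3 is Hh.
Every other individual is either homozygous by phenotype or has at least one consistent homozygous assignment, so the count is 5.

5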